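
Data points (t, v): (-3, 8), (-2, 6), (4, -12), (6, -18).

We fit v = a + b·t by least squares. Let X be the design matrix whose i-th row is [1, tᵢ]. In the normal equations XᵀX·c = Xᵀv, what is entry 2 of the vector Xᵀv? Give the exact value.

-192

Entry 2 ↔ basis t, so (Xᵀv)_{2} = Σᵢ (t)·vᵢ = (-3)·(8) + (-2)·(6) + (4)·(-12) + (6)·(-18) = -192.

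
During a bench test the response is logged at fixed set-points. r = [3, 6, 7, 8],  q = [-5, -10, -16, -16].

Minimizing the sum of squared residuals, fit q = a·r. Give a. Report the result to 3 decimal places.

The normal equations are: 158·a = -315.
(Σr·r = 158, Σr·q = -315.)
a = (-315)/158 = -1.99367.

a = -1.994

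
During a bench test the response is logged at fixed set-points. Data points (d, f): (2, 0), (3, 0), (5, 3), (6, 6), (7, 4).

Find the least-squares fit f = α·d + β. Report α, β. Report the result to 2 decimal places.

α = 1.12, β = -2.53

Normal-equation sums: Σd·d = 123, Σd = 23, Σ1 = 5.
And Σd·f = 79, Σf = 13.
AᵀA·[α, β]ᵀ = Aᵀf becomes [[123, 23]; [23, 5]]·[α, β]ᵀ = [79, 13]ᵀ.
det = 123·5 − 23² = 86.
α = (79·5 − 23·13)/86 = 48/43; β = (123·13 − 23·79)/86 = -109/43.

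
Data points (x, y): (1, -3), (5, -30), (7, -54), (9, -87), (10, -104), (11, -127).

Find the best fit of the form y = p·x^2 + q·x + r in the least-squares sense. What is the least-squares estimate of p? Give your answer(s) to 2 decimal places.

p = -0.95

Compute the Gram sums: Σx^2·x^2 = 34229, Σx^2·x = 3529, Σx^2 = 377, Σx·x = 377, Σx = 43, Σ1 = 6.
Moment sums: Σx^2·y = -36213, Σx·y = -3751, Σy = -405.
AᵀA·[p, q, r]ᵀ = Aᵀy becomes [[34229, 3529, 377]; [3529, 377, 43]; [377, 43, 6]]·[p, q, r]ᵀ = [-36213, -3751, -405]ᵀ.
Row-reducing yields p = -16789/17724, q = -16729/17724, r = -3595/2954.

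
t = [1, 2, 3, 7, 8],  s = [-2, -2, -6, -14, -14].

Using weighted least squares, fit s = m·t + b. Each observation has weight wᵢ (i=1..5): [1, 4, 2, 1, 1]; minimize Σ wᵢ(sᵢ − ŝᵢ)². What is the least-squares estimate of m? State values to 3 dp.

Entries of AᵀWA: Σwᵢ·t·t = 148, Σwᵢ·t = 30, Σwᵢ·1 = 9.
Right-hand side: Σwᵢ·t·s = -264, Σwᵢ·s = -50.
Normal equations: [[148, 30]; [30, 9]]·[m, b]ᵀ = [-264, -50]ᵀ.
Δ = 148·9 − 30² = 432.
m = ((-264)·9 − 30·(-50))/432 = -73/36; b = (148·(-50) − 30·(-264))/432 = 65/54.

m = -2.028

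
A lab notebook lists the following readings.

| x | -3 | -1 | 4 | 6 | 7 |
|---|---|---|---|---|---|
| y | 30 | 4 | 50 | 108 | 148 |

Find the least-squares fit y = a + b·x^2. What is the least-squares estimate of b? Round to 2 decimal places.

b = 2.97

With design matrix A, AᵀA = [[5, 111]; [111, 4035]] and Aᵀy = [340, 12214]ᵀ.
Eliminating b: 4035·(row 1) − 111·(row 2) gives 7854·a = 4035·340 − 111·12214 = 16146, so a = 2691/1309.
Then b = (12214 − 111·(2691/1309))/4035 = 11665/3927.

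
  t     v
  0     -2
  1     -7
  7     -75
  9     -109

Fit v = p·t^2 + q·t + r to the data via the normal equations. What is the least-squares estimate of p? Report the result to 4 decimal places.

Sums needed: Σt^2·t^2 = 8963, Σt^2·t = 1073, Σt^2 = 131, Σt·t = 131, Σt = 17, Σ1 = 4.
And Σt^2·v = -12511, Σt·v = -1513, Σv = -193.
Normal equations: [[8963, 1073, 131]; [1073, 131, 17]; [131, 17, 4]]·[p, q, r]ᵀ = [-12511, -1513, -193]ᵀ.
Solving the 3×3 system (Gaussian elimination) gives p = -403/534, q = -13777/2670, r = -714/445.

p = -0.7547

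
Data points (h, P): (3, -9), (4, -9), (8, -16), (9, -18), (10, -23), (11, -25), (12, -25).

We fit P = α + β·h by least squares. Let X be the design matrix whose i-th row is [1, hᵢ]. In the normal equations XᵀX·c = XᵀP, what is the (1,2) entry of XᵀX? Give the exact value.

57

Row 1 ↔ basis 1, column 2 ↔ basis h, so (XᵀX)_{1,2} = Σᵢ h = (1)·(3) + (1)·(4) + (1)·(8) + (1)·(9) + (1)·(10) + (1)·(11) + (1)·(12) = 57.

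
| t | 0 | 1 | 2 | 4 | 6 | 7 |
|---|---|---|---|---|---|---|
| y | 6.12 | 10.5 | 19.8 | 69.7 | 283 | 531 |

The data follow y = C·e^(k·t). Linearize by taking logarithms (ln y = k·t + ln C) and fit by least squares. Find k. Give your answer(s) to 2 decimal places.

Taking logs, ln y = k·t + ln C, so regress ln y on t.
Sums: Σt = 20.0000, Σ(t)² = 106.0000, Σln y = 23.3130, Σt·ln y = 103.0956.
Normal system: [[106.0000, 20.0000]; [20.0000, 6]]·[k, ln C]ᵀ = [103.0956, 23.3130]ᵀ.
Slope k = (n·Σt·ln y − Σt·Σln y)/(n·Σ(t)² − (Σt)²) = (6·103.0956 − 20.0000·23.3130)/236.0000 = 0.64539; ln C = (Σln y − k·Σt)/n = 1.73419.

k = 0.65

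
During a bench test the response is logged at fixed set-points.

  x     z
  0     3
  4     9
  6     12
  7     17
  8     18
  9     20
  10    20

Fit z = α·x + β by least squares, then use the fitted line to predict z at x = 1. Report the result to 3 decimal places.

ẑ = 4.344

Normal-equation sums: Σx·x = 346, Σx = 44, Σ1 = 7.
Right-hand side: Σx·z = 751, Σz = 99.
Normal equations: [[346, 44]; [44, 7]]·[α, β]ᵀ = [751, 99]ᵀ.
Eliminating β: 7·(row 1) − 44·(row 2) gives 486·α = 7·751 − 44·99 = 901, so α = 901/486.
Then β = (99 − 44·(901/486))/7 = 605/243.
At x = 1: ẑ = (901/486)·(1) + (605/243)·(1) = 2111/486.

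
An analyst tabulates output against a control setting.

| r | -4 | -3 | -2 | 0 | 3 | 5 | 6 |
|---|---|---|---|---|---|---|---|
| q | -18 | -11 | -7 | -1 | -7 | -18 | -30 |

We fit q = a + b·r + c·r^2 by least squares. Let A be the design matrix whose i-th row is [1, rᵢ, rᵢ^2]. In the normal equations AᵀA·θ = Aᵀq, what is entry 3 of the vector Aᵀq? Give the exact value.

-2008

Entry 3 ↔ basis r^2, so (Aᵀq)_{3} = Σᵢ (r^2)·qᵢ = (16)·(-18) + (9)·(-11) + (4)·(-7) + (0)·(-1) + (9)·(-7) + (25)·(-18) + (36)·(-30) = -2008.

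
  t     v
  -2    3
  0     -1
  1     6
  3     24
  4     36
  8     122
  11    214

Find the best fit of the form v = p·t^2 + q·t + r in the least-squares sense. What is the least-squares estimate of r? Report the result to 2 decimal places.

r = 1.30

With design matrix X, XᵀX = [[19091, 1927, 215]; [1927, 215, 25]; [215, 25, 7]] and Xᵀv = [34512, 3546, 404]ᵀ.
Solving the 3×3 system (Gaussian elimination) gives p = 198843/131971, q = 374392/131971, r = 172177/131971.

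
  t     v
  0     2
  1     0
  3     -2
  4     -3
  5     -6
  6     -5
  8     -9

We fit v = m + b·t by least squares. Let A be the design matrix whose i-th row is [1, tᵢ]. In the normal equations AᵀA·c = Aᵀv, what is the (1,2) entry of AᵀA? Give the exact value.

27

Row 1 ↔ basis 1, column 2 ↔ basis t, so (AᵀA)_{1,2} = Σᵢ t = (1)·(0) + (1)·(1) + (1)·(3) + (1)·(4) + (1)·(5) + (1)·(6) + (1)·(8) = 27.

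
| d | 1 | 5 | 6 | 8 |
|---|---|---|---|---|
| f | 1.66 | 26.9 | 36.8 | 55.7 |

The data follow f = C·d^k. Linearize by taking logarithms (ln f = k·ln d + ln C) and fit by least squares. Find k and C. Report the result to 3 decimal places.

With ln fᵢ as the transformed response and ln dᵢ as the regressor:
Σln d = 5.4806, Σ(ln d)² = 10.1248, Σln f = 11.4244, Σln d·ln f = 20.1180.
Normal system: [[10.1248, 5.4806]; [5.4806, 4]]·[k, ln C]ᵀ = [20.1180, 11.4244]ᵀ.
Solving (det = 10.4617): k = 1.70706, ln C = 0.51715, so C = exp(0.51715) = 1.67725.

k = 1.707, C = 1.677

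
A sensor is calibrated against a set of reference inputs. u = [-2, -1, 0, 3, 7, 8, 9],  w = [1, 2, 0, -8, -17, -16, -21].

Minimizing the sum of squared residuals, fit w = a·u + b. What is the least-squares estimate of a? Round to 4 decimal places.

a = -2.0818

From the data, Σu·u = 208, Σu = 24, Σ1 = 7.
Moment sums: Σu·w = -464, Σw = -59.
Δ = 208·7 − 24² = 880.
a = ((-464)·7 − 24·(-59))/880 = -229/110; b = (208·(-59) − 24·(-464))/880 = -71/55.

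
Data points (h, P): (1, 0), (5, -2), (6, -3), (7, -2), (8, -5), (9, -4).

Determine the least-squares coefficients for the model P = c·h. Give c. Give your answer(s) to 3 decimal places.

c = -0.461

Normal-equation sums: Σh·h = 256.
And Σh·P = -118.
Hence c = -118 / 256 ≈ -0.460938.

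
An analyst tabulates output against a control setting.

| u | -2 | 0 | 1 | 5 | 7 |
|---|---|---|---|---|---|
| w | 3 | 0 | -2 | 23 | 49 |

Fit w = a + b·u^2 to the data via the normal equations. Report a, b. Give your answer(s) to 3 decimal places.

a = -1.533, b = 1.021

Setting ∂/∂a … = 0 gives: 5·a + 79·b = 73;  79·a + 3043·b = 2986.
(Σ1 = 5, Σu^2 = 79, Σu^2·u^2 = 3043, Σw = 73, Σu^2·w = 2986.)
Eliminating b: 3043·(row 1) − 79·(row 2) gives 8974·a = 3043·73 − 79·2986 = -13755, so a = -1965/1282.
Then b = (2986 − 79·(-1965/1282))/3043 = 1309/1282.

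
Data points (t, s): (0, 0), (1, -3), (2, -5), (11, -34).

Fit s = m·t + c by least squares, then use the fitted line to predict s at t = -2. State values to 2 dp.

Entries of AᵀA: Σt·t = 126, Σt = 14, Σ1 = 4.
And Σt·s = -387, Σs = -42.
AᵀA·[m, c]ᵀ = Aᵀs becomes [[126, 14]; [14, 4]]·[m, c]ᵀ = [-387, -42]ᵀ.
Eliminating c: 4·(row 1) − 14·(row 2) gives 308·m = 4·(-387) − 14·(-42) = -960, so m = -240/77.
Then c = ((-42) − 14·(-240/77))/4 = 9/22.
At t = -2: ŝ = (-240/77)·(-2) + (9/22)·(1) = 93/14.

ŝ = 6.64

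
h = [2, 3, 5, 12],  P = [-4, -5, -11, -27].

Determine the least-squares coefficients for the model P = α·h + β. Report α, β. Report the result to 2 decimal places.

α = -2.35, β = 1.19

The normal equations are: 182·α + 22·β = -402;  22·α + 4·β = -47.
(Σh·h = 182, Σh = 22, Σ1 = 4, Σh·P = -402, ΣP = -47.)
det = 182·4 − 22² = 244.
α = ((-402)·4 − 22·(-47))/244 = -287/122; β = (182·(-47) − 22·(-402))/244 = 145/122.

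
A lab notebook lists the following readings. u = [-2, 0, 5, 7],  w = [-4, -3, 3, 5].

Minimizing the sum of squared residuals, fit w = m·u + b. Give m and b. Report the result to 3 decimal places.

m = 1.047, b = -2.368

Entries of MᵀM: Σu·u = 78, Σu = 10, Σ1 = 4.
Right-hand side: Σu·w = 58, Σw = 1.
MᵀM·[m, b]ᵀ = Mᵀw becomes [[78, 10]; [10, 4]]·[m, b]ᵀ = [58, 1]ᵀ.
Eliminating b: 4·(row 1) − 10·(row 2) gives 212·m = 4·58 − 10·1 = 222, so m = 111/106.
Then b = (1 − 10·(111/106))/4 = -251/106.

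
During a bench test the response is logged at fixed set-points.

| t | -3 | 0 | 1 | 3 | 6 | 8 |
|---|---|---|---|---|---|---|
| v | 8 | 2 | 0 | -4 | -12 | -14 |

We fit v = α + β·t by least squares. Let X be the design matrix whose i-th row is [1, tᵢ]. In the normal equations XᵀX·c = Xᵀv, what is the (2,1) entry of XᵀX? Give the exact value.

Row 2 ↔ basis t, column 1 ↔ basis 1, so (XᵀX)_{2,1} = Σᵢ t = (-3)·(1) + (0)·(1) + (1)·(1) + (3)·(1) + (6)·(1) + (8)·(1) = 15.

15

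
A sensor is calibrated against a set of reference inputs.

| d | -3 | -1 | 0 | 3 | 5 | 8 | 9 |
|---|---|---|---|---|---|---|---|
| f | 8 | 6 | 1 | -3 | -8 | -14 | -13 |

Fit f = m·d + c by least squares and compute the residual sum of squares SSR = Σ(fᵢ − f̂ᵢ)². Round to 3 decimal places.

XᵀX·[m, c]ᵀ = Xᵀf reads: 189·m + 21·c = -308;  21·m + 7·c = -23.
(Σd·d = 189, Σd = 21, Σ1 = 7, Σd·f = -308, Σf = -23.)
Eliminating c: 7·(row 1) − 21·(row 2) gives 882·m = 7·(-308) − 21·(-23) = -1673, so m = -239/126.
Then c = ((-23) − 21·(-239/126))/7 = 101/42.
Residuals: -2/21, 107/63, -59/42, 2/7, -58/63, -155/126, 5/3; SSR = 1271/126.

SSR = 10.087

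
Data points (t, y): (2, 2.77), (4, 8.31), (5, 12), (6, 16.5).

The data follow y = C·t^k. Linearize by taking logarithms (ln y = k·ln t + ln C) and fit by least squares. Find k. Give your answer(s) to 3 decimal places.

k = 1.616

Let Y = ln y. Fitting Y = k·ln t + ln C by least squares:
Σln t = 5.4806, Σ(ln t)² = 8.2030, Σln y = 8.4246, Σln t·ln y = 12.6639.
Equations: 8.2030·k + 5.4806·ln C = 12.6639;  5.4806·k + 4·ln C = 8.4246.
Solving (det = 2.7744): k = 1.61601, ln C = -0.10804.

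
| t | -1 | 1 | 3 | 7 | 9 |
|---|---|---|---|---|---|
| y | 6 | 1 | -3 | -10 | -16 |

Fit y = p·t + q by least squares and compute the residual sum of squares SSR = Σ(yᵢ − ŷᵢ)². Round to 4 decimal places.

SSR = 2.1279

From the data, Σt·t = 141, Σt = 19, Σ1 = 5.
For Xᵀy: Σt·y = -228, Σy = -22.
Normal equations: [[141, 19]; [19, 5]]·[p, q]ᵀ = [-228, -22]ᵀ.
Eliminating q: 5·(row 1) − 19·(row 2) gives 344·p = 5·(-228) − 19·(-22) = -722, so p = -361/172.
Then q = ((-22) − 19·(-361/172))/5 = 615/172.
Residuals: 14/43, -41/86, -12/43, 48/43, -59/86; SSR = 183/86.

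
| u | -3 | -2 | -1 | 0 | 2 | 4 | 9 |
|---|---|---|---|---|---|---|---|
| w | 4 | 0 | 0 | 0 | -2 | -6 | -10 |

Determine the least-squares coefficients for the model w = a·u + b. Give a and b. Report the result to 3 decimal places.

Normal-equation sums: Σu·u = 115, Σu = 9, Σ1 = 7.
Right-hand side: Σu·w = -130, Σw = -14.
Eliminating b: 7·(row 1) − 9·(row 2) gives 724·a = 7·(-130) − 9·(-14) = -784, so a = -196/181.
Then b = ((-14) − 9·(-196/181))/7 = -110/181.

a = -1.083, b = -0.608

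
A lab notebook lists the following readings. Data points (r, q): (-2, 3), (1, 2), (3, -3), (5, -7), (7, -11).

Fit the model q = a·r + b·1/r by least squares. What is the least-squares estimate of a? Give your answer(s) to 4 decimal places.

The normal equations are: 88·a + 5·b = -125;  5·a + (62689/44100)·b = -243/70.
(Σr·r = 88, Σr·1/r = 5, Σ1/r·1/r = 62689/44100, Σr·q = -125, Σ1/r·q = -243/70.)
Determinant 88·(62689/44100) − 5² = 1103533/11025.
a = ((-125)·(62689/44100) − 5·(-243/70))/(1103533/11025) = -7070675/4414132; b = (88·(-243/70) − 5·(-125))/(1103533/11025) = 3522645/1103533.

a = -1.6018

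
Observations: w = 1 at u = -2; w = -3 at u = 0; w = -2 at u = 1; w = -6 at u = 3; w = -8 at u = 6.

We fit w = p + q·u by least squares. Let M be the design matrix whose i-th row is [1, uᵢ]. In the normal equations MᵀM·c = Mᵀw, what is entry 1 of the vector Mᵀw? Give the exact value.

Entry 1 ↔ basis 1, so (Mᵀw)_{1} = Σᵢ wᵢ = (1)·(1) + (1)·(-3) + (1)·(-2) + (1)·(-6) + (1)·(-8) = -18.

-18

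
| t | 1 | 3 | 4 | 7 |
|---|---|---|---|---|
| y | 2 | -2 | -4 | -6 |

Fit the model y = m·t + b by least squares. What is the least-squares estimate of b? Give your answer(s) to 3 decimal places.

b = 2.400

Forming XᵀX = [[75, 15]; [15, 4]] and Xᵀy = [-62, -10]ᵀ gives XᵀX·[m, b]ᵀ = Xᵀy.
Determinant 75·4 − 15² = 75.
m = ((-62)·4 − 15·(-10))/75 = -98/75; b = (75·(-10) − 15·(-62))/75 = 12/5.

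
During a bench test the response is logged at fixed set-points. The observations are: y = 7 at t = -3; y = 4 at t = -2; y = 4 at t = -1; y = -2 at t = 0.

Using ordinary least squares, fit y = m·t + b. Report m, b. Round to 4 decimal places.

m = -2.7000, b = -0.8000

The normal system XᵀX·[m, b]ᵀ = Xᵀy is [[14, -6]; [-6, 4]]·[m, b]ᵀ = [-33, 13]ᵀ.
Δ = 14·4 − (-6)² = 20.
m = ((-33)·4 − (-6)·13)/20 = -27/10; b = (14·13 − (-6)·(-33))/20 = -4/5.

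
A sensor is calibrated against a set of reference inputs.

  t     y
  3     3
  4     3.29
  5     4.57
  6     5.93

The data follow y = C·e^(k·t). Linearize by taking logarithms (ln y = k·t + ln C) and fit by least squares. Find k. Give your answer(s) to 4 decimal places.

With ln yᵢ as the transformed response and tᵢ as the regressor:
XᵀX = [[86.0000, 18.0000]; [18.0000, 4]], rhs = [26.3371, 5.5890]ᵀ  (here Σt = 18.0000, Σ(t)² = 86.0000, Σln y = 5.5890, Σt·ln y = 26.3371).
Solving (det = 20.0000): k = 0.23729, ln C = 0.32947.

k = 0.2373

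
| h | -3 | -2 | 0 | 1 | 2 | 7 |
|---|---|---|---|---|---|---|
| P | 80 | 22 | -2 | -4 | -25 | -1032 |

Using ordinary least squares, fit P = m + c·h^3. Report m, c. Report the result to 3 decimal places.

The normal equations are: 6·m + 317·c = -961;  317·m + 118507·c = -356516.
(Σ1 = 6, Σh^3 = 317, Σh^3·h^3 = 118507, ΣP = -961, Σh^3·P = -356516.)
Determinant 6·118507 − 317² = 610553.
m = ((-961)·118507 − 317·(-356516))/610553 = -869655/610553; c = (6·(-356516) − 317·(-961))/610553 = -1834459/610553.

m = -1.424, c = -3.005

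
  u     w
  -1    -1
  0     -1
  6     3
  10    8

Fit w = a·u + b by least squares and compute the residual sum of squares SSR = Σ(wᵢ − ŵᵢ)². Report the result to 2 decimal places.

SSR = 2.02

Compute the Gram sums: Σu·u = 137, Σu = 15, Σ1 = 4.
Moment sums: Σu·w = 99, Σw = 9.
Normal equations: [[137, 15]; [15, 4]]·[a, b]ᵀ = [99, 9]ᵀ.
det = 137·4 − 15² = 323.
a = (99·4 − 15·9)/323 = 261/323; b = (137·9 − 15·99)/323 = -252/323.
Residuals: 10/17, -71/323, -345/323, 226/323; SSR = 654/323.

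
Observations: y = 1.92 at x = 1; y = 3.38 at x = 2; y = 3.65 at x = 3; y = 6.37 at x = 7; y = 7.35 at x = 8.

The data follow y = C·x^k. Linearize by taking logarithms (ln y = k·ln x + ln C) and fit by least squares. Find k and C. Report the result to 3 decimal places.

k = 0.614, C = 1.990

Taking logs, ln y = k·ln x + ln C, so regress ln y on ln x.
Σln x = 5.8171, Σ(ln x)² = 9.7980, Σln y = 7.0112, Σln x·ln y = 10.0175.
Equations: 9.7980·k + 5.8171·ln C = 10.0175;  5.8171·k + 5·ln C = 7.0112.
Solving (det = 15.1514): k = 0.61395, ln C = 0.68796, so C = exp(0.68796) = 1.98965.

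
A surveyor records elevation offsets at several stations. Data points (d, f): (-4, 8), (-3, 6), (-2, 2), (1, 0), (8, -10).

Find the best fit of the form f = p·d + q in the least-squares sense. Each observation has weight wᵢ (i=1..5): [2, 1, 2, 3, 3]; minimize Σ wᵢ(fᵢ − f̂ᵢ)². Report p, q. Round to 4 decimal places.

p = -1.4102, q = 1.1748

From the data, Σwᵢ·d·d = 244, Σwᵢ·d = 12, Σwᵢ·1 = 11.
Right-hand side: Σwᵢ·d·f = -330, Σwᵢ·f = -4.
Normal equations: [[244, 12]; [12, 11]]·[p, q]ᵀ = [-330, -4]ᵀ.
Eliminating q: 11·(row 1) − 12·(row 2) gives 2540·p = 11·(-330) − 12·(-4) = -3582, so p = -1791/1270.
Then q = ((-4) − 12·(-1791/1270))/11 = 746/635.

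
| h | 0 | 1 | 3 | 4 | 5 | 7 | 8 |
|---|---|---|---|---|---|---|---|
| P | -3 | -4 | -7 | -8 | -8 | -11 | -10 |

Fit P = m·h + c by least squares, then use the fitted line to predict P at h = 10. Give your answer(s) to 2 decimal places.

Entries of XᵀX: Σh·h = 164, Σh = 28, Σ1 = 7.
And Σh·P = -254, ΣP = -51.
So XᵀX·[m, c]ᵀ = XᵀP: [[164, 28]; [28, 7]]·[m, c]ᵀ = [-254, -51]ᵀ.
Δ = 164·7 − 28² = 364.
m = ((-254)·7 − 28·(-51))/364 = -25/26; c = (164·(-51) − 28·(-254))/364 = -313/91.
At h = 10: P̂ = (-25/26)·(10) + (-313/91)·(1) = -1188/91.

P̂ = -13.05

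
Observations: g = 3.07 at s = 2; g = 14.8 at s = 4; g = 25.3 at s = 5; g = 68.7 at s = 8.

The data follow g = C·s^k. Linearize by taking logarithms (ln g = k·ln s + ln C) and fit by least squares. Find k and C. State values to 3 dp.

k = 2.250, C = 0.653

Let Y = ln g. Fitting Y = k·ln s + ln C by least squares:
Sums: Σln s = 5.7683, Σ(ln s)² = 9.3166, Σln g = 11.2769, Σln s·ln g = 18.5083.
Normal system: [[9.3166, 5.7683]; [5.7683, 4]]·[k, ln C]ᵀ = [18.5083, 11.2769]ᵀ.
Solving (det = 3.9930): k = 2.25013, ln C = -0.42565, so C = exp(-0.42565) = 0.65334.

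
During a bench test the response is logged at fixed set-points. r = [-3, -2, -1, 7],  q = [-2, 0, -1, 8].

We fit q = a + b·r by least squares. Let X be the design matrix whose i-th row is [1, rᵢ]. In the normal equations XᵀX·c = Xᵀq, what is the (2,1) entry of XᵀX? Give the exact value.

1

Row 2 ↔ basis r, column 1 ↔ basis 1, so (XᵀX)_{2,1} = Σᵢ r = (-3)·(1) + (-2)·(1) + (-1)·(1) + (7)·(1) = 1.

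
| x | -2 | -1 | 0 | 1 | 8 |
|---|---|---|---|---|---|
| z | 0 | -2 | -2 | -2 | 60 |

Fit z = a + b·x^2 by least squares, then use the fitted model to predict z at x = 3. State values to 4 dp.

ẑ = 5.8862

Sums needed: Σ1 = 5, Σx^2 = 70, Σx^2·x^2 = 4114.
Right-hand side: Σz = 54, Σx^2·z = 3836.
AᵀA·[a, b]ᵀ = Aᵀz becomes [[5, 70]; [70, 4114]]·[a, b]ᵀ = [54, 3836]ᵀ.
Eliminating b: 4114·(row 1) − 70·(row 2) gives 15670·a = 4114·54 − 70·3836 = -46364, so a = -23182/7835.
Then b = (3836 − 70·(-23182/7835))/4114 = 1540/1567.
At x = 3: ẑ = (-23182/7835)·(1) + (1540/1567)·(9) = 46118/7835.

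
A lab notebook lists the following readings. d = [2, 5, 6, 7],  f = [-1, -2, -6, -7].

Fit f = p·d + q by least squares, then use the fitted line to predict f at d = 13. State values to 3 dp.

f̂ = -13.714

Compute the Gram sums: Σd·d = 114, Σd = 20, Σ1 = 4.
Right-hand side: Σd·f = -97, Σf = -16.
Eliminating q: 4·(row 1) − 20·(row 2) gives 56·p = 4·(-97) − 20·(-16) = -68, so p = -17/14.
Then q = ((-16) − 20·(-17/14))/4 = 29/14.
At d = 13: f̂ = (-17/14)·(13) + (29/14)·(1) = -96/7.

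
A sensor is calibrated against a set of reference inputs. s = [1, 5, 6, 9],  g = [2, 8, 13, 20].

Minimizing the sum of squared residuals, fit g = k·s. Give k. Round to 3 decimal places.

k = 2.098

From the data, Σs·s = 143.
Moment sums: Σs·g = 300.
Normal equations: [[143]]·[k]ᵀ = [300]ᵀ.
k = 300/143 = 2.0979.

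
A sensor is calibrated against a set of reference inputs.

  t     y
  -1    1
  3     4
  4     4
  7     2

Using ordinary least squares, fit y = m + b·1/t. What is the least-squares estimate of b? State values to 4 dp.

b = 2.0183

Compute the Gram sums: Σ1 = 4, Σ1/t = -23/84, Σ1/t·1/t = 8425/7056.
Right-hand side: Σy = 11, Σ1/t·y = 34/21.
MᵀM·[m, b]ᵀ = Mᵀy becomes [[4, -23/84]; [-23/84, 8425/7056]]·[m, b]ᵀ = [11, 34/21]ᵀ.
Determinant 4·(8425/7056) − (-23/84)² = 11057/2352.
m = (11·(8425/7056) − (-23/84)·(34/21))/(11057/2352) = 95803/33171; b = (4·(34/21) − (-23/84)·11)/(11057/2352) = 22316/11057.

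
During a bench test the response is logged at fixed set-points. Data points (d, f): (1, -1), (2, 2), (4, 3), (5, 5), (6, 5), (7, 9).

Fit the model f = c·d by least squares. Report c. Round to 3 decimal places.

Forming XᵀX = [[131]] and Xᵀf = [133]ᵀ gives XᵀX·[c]ᵀ = Xᵀf.
Hence c = 133 / 131 ≈ 1.01527.

c = 1.015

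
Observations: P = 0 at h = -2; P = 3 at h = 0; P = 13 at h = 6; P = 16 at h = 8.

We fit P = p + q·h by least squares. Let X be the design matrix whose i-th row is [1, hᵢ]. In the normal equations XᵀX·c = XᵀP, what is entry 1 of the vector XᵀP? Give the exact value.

Entry 1 ↔ basis 1, so (XᵀP)_{1} = Σᵢ Pᵢ = (1)·(0) + (1)·(3) + (1)·(13) + (1)·(16) = 32.

32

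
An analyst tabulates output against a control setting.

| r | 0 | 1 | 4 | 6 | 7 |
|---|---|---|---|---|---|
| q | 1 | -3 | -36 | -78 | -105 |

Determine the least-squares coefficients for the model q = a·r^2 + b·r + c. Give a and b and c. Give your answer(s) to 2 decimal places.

a = -1.96, b = -1.40, c = 0.75

With design matrix M, MᵀM = [[3954, 624, 102]; [624, 102, 18]; [102, 18, 5]] and Mᵀq = [-8532, -1350, -221]ᵀ.
Row-reducing yields a = -1015/519, b = -728/519, c = 129/173.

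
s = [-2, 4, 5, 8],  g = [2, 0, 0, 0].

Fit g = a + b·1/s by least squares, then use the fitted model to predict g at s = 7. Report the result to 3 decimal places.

Sums needed: Σ1 = 4, Σ1/s = 3/40, Σ1/s·1/s = 589/1600.
Right-hand side: Σg = 2, Σ1/s·g = -1.
Eliminating b: (589/1600)·(row 1) − (3/40)·(row 2) gives (2347/1600)·a = (589/1600)·2 − (3/40)·(-1) = 649/800, so a = 1298/2347.
Then b = ((-1) − (3/40)·(1298/2347))/(589/1600) = -6640/2347.
At s = 7: ĝ = (1298/2347)·(1) + (-6640/2347)·(1/7) = 2446/16429.

ĝ = 0.149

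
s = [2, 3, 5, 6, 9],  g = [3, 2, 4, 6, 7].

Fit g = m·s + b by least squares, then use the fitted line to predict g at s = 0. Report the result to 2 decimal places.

ĝ = 0.90

Sums needed: Σs·s = 155, Σs = 25, Σ1 = 5.
Moment sums: Σs·g = 131, Σg = 22.
Determinant 155·5 − 25² = 150.
m = (131·5 − 25·22)/150 = 7/10; b = (155·22 − 25·131)/150 = 9/10.
At s = 0: ĝ = (7/10)·(0) + (9/10)·(1) = 9/10.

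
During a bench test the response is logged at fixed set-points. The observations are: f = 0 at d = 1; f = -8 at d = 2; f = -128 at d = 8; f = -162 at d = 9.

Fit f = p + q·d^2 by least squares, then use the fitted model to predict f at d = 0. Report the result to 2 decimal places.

Forming XᵀX = [[4, 150]; [150, 10674]] and Xᵀf = [-298, -21346]ᵀ gives XᵀX·[p, q]ᵀ = Xᵀf.
Δ = 4·10674 − 150² = 20196.
p = ((-298)·10674 − 150·(-21346))/20196 = 1754/1683; q = (4·(-21346) − 150·(-298))/20196 = -10171/5049.
At d = 0: f̂ = (1754/1683)·(1) + (-10171/5049)·(0) = 1754/1683.

f̂ = 1.04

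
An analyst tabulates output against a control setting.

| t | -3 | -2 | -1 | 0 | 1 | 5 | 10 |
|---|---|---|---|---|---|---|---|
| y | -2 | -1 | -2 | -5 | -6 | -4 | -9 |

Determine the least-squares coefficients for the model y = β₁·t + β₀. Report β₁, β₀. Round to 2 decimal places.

Compute the Gram sums: Σt·t = 140, Σt = 10, Σ1 = 7.
And Σt·y = -106, Σy = -29.
Determinant 140·7 − 10² = 880.
β₁ = ((-106)·7 − 10·(-29))/880 = -113/220; β₀ = (140·(-29) − 10·(-106))/880 = -75/22.

β₁ = -0.51, β₀ = -3.41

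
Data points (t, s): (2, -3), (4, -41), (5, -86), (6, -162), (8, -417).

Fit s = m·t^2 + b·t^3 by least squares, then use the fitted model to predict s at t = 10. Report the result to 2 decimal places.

Setting ∂/∂m … = 0 gives: 6289·m + 44725·b = -35338;  44725·m + 328585·b = -261894.
Δ = 6289·328585 − 44725² = 66145440.
m = ((-35338)·328585 − 44725·(-261894))/66145440 = 5083621/3307272; b = (6289·(-261894) − 44725·(-35338))/66145440 = -16639829/16536360.
At t = 10: ŝ = (5083621/3307272)·(100) + (-16639829/16536360)·(1000) = -234966975/275606.

ŝ = -852.55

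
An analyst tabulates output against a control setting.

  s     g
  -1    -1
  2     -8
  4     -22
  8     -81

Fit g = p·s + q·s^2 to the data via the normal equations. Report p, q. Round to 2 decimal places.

Forming XᵀX = [[85, 583]; [583, 4369]] and Xᵀg = [-751, -5569]ᵀ gives XᵀX·[p, q]ᵀ = Xᵀg.
Determinant 85·4369 − 583² = 31476.
p = ((-751)·4369 − 583·(-5569))/31476 = -2866/2623; q = (85·(-5569) − 583·(-751))/31476 = -2961/2623.

p = -1.09, q = -1.13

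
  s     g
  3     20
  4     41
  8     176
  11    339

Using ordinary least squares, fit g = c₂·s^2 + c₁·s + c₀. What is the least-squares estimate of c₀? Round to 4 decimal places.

From the data, Σs^2·s^2 = 19074, Σs^2·s = 1934, Σs^2 = 210, Σs·s = 210, Σs = 26, Σ1 = 4.
And Σs^2·g = 53119, Σs·g = 5361, Σg = 576.
Inverting the 3×3 Gram matrix, [c₂, c₁, c₀]ᵀ = [8983/3124, -1459/3124, -3067/781]ᵀ.

c₀ = -3.9270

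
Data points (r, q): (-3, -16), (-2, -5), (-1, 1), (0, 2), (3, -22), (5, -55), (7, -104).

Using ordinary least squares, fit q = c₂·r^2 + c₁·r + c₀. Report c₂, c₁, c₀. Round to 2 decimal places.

Normal-equation sums: Σr^2·r^2 = 3205, Σr^2·r = 459, Σr^2 = 97, Σr·r = 97, Σr = 9, Σ1 = 7.
Right-hand side: Σr^2·q = -6832, Σr·q = -1012, Σq = -199.
MᵀM·[c₂, c₁, c₀]ᵀ = Mᵀq becomes [[3205, 459, 97]; [459, 97, 9]; [97, 9, 7]]·[c₂, c₁, c₀]ᵀ = [-6832, -1012, -199]ᵀ.
Solving the 3×3 system (Gaussian elimination) gives c₂ = -8553/4238, c₁ = -311/326, c₀ = 1619/2119.

c₂ = -2.02, c₁ = -0.95, c₀ = 0.76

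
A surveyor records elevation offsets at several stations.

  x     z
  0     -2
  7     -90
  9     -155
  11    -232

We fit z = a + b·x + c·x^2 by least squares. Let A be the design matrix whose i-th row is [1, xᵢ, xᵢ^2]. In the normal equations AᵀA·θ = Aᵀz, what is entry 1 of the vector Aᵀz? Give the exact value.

Entry 1 ↔ basis 1, so (Aᵀz)_{1} = Σᵢ zᵢ = (1)·(-2) + (1)·(-90) + (1)·(-155) + (1)·(-232) = -479.

-479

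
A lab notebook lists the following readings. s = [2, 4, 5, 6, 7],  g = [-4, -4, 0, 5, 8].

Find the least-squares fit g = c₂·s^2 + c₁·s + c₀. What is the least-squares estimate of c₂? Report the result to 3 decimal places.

Sums needed: Σs^2·s^2 = 4594, Σs^2·s = 756, Σs^2 = 130, Σs·s = 130, Σs = 24, Σ1 = 5.
Right-hand side: Σs^2·g = 492, Σs·g = 62, Σg = 5.
So AᵀA·[c₂, c₁, c₀]ᵀ = Aᵀg: [[4594, 756, 130]; [756, 130, 24]; [130, 24, 5]]·[c₂, c₁, c₀]ᵀ = [492, 62, 5]ᵀ.
Inverting the 3×3 Gram matrix, [c₂, c₁, c₀]ᵀ = [61/97, -295/97, -73/97]ᵀ.

c₂ = 0.629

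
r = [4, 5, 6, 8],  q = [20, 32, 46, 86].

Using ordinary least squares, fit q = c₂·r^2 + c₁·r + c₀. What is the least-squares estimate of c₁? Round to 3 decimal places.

Sums needed: Σr^2·r^2 = 6273, Σr^2·r = 917, Σr^2 = 141, Σr·r = 141, Σr = 23, Σ1 = 4.
For Mᵀq: Σr^2·q = 8280, Σr·q = 1204, Σq = 184.
Row-reducing yields c₂ = 37/22, c₁ = -411/110, c₀ = 41/5.

c₁ = -3.736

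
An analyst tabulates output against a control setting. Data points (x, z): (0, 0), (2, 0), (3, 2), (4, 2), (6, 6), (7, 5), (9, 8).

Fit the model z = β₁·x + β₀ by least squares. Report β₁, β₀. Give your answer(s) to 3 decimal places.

With design matrix A, AᵀA = [[195, 31]; [31, 7]] and Aᵀz = [157, 23]ᵀ.
Eliminating β₀: 7·(row 1) − 31·(row 2) gives 404·β₁ = 7·157 − 31·23 = 386, so β₁ = 193/202.
Then β₀ = (23 − 31·(193/202))/7 = -191/202.

β₁ = 0.955, β₀ = -0.946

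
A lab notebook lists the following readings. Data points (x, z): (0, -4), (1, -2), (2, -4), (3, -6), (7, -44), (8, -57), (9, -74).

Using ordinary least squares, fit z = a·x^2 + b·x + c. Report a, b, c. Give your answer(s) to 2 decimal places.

a = -1.13, b = 2.28, c = -3.59

With design matrix A, AᵀA = [[13156, 1620, 208]; [1620, 208, 30]; [208, 30, 7]] and Aᵀz = [-11870, -1458, -191]ᵀ.
Inverting the 3×3 Gram matrix, [a, b, c]ᵀ = [-7629/6776, 15429/6776, -12161/3388]ᵀ.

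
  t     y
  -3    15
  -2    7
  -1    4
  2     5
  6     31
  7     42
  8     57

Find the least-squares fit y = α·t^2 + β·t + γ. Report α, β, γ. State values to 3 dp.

Setting ∂/∂α … = 0 gives: 7907·α + 1043·β + 167·γ = 7009;  1043·α + 167·β + 17·γ = 883;  167·α + 17·β + 7·γ = 161.
(Σt^2·t^2 = 7907, Σt^2·t = 1043, Σt^2 = 167, Σt·t = 167, Σt = 17, Σ1 = 7, Σt^2·y = 7009, Σt·y = 883, Σy = 161.)
Row-reducing yields α = 7054/7237, β = -7444/7237, γ = 16241/7237.

α = 0.975, β = -1.029, γ = 2.244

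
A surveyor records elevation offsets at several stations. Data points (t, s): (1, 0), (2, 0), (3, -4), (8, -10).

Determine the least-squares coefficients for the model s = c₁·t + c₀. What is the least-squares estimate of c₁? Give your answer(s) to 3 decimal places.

c₁ = -1.483

Normal-equation sums: Σt·t = 78, Σt = 14, Σ1 = 4.
And Σt·s = -92, Σs = -14.
Eliminating c₀: 4·(row 1) − 14·(row 2) gives 116·c₁ = 4·(-92) − 14·(-14) = -172, so c₁ = -43/29.
Then c₀ = ((-14) − 14·(-43/29))/4 = 49/29.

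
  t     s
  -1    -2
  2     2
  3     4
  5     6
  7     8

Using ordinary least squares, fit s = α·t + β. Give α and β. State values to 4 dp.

Entries of XᵀX: Σt·t = 88, Σt = 16, Σ1 = 5.
Moment sums: Σt·s = 104, Σs = 18.
XᵀX·[α, β]ᵀ = Xᵀs becomes [[88, 16]; [16, 5]]·[α, β]ᵀ = [104, 18]ᵀ.
det = 88·5 − 16² = 184.
α = (104·5 − 16·18)/184 = 29/23; β = (88·18 − 16·104)/184 = -10/23.

α = 1.2609, β = -0.4348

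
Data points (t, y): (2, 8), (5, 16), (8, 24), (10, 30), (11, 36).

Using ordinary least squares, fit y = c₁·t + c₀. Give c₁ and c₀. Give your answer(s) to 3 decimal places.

Normal-equation sums: Σt·t = 314, Σt = 36, Σ1 = 5.
Moment sums: Σt·y = 984, Σy = 114.
MᵀM·[c₁, c₀]ᵀ = Mᵀy becomes [[314, 36]; [36, 5]]·[c₁, c₀]ᵀ = [984, 114]ᵀ.
det = 314·5 − 36² = 274.
c₁ = (984·5 − 36·114)/274 = 408/137; c₀ = (314·114 − 36·984)/274 = 186/137.

c₁ = 2.978, c₀ = 1.358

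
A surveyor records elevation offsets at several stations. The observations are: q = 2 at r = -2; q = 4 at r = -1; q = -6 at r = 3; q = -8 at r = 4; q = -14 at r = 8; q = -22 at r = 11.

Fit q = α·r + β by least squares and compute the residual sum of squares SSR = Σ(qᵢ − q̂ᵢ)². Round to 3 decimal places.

SSR = 10.491

MᵀM·[α, β]ᵀ = Mᵀq reads: 215·α + 23·β = -412;  23·α + 6·β = -44.
(Σr·r = 215, Σr = 23, Σ1 = 6, Σr·q = -412, Σq = -44.)
Δ = 215·6 − 23² = 761.
α = ((-412)·6 − 23·(-44))/761 = -1460/761; β = (215·(-44) − 23·(-412))/761 = 16/761.
Residuals: -1414/761, 1568/761, -202/761, -264/761, 1010/761, -698/761; SSR = 7984/761.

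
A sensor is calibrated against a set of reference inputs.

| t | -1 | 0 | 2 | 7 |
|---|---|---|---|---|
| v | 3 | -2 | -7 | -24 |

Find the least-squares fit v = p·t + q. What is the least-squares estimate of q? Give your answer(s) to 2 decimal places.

Sums needed: Σt·t = 54, Σt = 8, Σ1 = 4.
For Aᵀv: Σt·v = -185, Σv = -30.
So AᵀA·[p, q]ᵀ = Aᵀv: [[54, 8]; [8, 4]]·[p, q]ᵀ = [-185, -30]ᵀ.
det = 54·4 − 8² = 152.
p = ((-185)·4 − 8·(-30))/152 = -125/38; q = (54·(-30) − 8·(-185))/152 = -35/38.

q = -0.92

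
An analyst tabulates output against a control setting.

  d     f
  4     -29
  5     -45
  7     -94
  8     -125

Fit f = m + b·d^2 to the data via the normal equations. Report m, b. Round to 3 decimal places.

m = 4.188, b = -2.011

From the data, Σ1 = 4, Σd^2 = 154, Σd^2·d^2 = 7378.
Moment sums: Σf = -293, Σd^2·f = -14195.
Normal equations: [[4, 154]; [154, 7378]]·[m, b]ᵀ = [-293, -14195]ᵀ.
det = 4·7378 − 154² = 5796.
m = ((-293)·7378 − 154·(-14195))/5796 = 289/69; b = (4·(-14195) − 154·(-293))/5796 = -1943/966.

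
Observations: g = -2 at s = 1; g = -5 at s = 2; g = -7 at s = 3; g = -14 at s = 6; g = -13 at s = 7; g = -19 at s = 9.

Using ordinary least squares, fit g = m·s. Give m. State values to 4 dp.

From the data, Σs·s = 180.
Right-hand side: Σs·g = -379.
AᵀA·[m]ᵀ = Aᵀg becomes [[180]]·[m]ᵀ = [-379]ᵀ.
Hence m = -379 / 180 ≈ -2.10556.

m = -2.1056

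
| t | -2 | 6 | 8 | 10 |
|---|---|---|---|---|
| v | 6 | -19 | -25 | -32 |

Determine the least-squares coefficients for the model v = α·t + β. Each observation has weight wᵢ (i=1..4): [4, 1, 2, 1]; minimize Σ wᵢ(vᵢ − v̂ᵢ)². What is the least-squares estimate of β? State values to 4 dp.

β = -0.2356

The normal system XᵀWX·[α, β]ᵀ = XᵀWv is [[280, 24]; [24, 8]]·[α, β]ᵀ = [-882, -77]ᵀ.
Eliminating β: 8·(row 1) − 24·(row 2) gives 1664·α = 8·(-882) − 24·(-77) = -5208, so α = -651/208.
Then β = ((-77) − 24·(-651/208))/8 = -49/208.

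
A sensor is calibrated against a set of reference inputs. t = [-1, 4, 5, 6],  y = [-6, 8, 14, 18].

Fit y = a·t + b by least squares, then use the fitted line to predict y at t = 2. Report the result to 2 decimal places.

ŷ = 3.48

Normal-equation sums: Σt·t = 78, Σt = 14, Σ1 = 4.
And Σt·y = 216, Σy = 34.
Normal equations: [[78, 14]; [14, 4]]·[a, b]ᵀ = [216, 34]ᵀ.
Eliminating b: 4·(row 1) − 14·(row 2) gives 116·a = 4·216 − 14·34 = 388, so a = 97/29.
Then b = (34 − 14·(97/29))/4 = -93/29.
At t = 2: ŷ = (97/29)·(2) + (-93/29)·(1) = 101/29.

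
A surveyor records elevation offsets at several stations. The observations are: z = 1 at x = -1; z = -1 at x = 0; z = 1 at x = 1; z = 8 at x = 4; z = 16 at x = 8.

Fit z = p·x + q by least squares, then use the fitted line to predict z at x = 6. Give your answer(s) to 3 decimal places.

ẑ = 11.767

From the data, Σx·x = 82, Σx = 12, Σ1 = 5.
And Σx·z = 160, Σz = 25.
So AᵀA·[p, q]ᵀ = Aᵀz: [[82, 12]; [12, 5]]·[p, q]ᵀ = [160, 25]ᵀ.
Determinant 82·5 − 12² = 266.
p = (160·5 − 12·25)/266 = 250/133; q = (82·25 − 12·160)/266 = 65/133.
At x = 6: ẑ = (250/133)·(6) + (65/133)·(1) = 1565/133.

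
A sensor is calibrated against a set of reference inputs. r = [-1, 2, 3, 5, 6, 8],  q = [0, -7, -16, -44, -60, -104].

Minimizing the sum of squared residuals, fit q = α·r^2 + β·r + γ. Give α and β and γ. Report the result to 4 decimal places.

Entries of XᵀX: Σr^2·r^2 = 6115, Σr^2·r = 887, Σr^2 = 139, Σr·r = 139, Σr = 23, Σ1 = 6.
And Σr^2·q = -10088, Σr·q = -1474, Σq = -231.
Normal equations: [[6115, 887, 139]; [887, 139, 23]; [139, 23, 6]]·[α, β, γ]ᵀ = [-10088, -1474, -231]ᵀ.
Row-reducing yields α = -6469/4344, β = -26099/21720, γ = 548/905.

α = -1.4892, β = -1.2016, γ = 0.6055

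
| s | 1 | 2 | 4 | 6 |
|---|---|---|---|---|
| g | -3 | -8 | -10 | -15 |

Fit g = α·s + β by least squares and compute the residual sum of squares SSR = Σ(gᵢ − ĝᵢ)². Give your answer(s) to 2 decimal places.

AᵀA·[α, β]ᵀ = Aᵀg reads: 57·α + 13·β = -149;  13·α + 4·β = -36.
Determinant 57·4 − 13² = 59.
α = ((-149)·4 − 13·(-36))/59 = -128/59; β = (57·(-36) − 13·(-149))/59 = -115/59.
Residuals: 66/59, -101/59, 37/59, -2/59; SSR = 270/59.

SSR = 4.58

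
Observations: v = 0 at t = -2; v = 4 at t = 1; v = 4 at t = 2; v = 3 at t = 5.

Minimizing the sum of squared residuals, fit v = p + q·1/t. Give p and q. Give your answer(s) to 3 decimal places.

Compute the Gram sums: Σ1 = 4, Σ1/t = 6/5, Σ1/t·1/t = 77/50.
Right-hand side: Σv = 11, Σ1/t·v = 33/5.
MᵀM·[p, q]ᵀ = Mᵀv becomes [[4, 6/5]; [6/5, 77/50]]·[p, q]ᵀ = [11, 33/5]ᵀ.
det = 4·(77/50) − (6/5)² = 118/25.
p = (11·(77/50) − (6/5)·(33/5))/(118/25) = 451/236; q = (4·(33/5) − (6/5)·11)/(118/25) = 165/59.

p = 1.911, q = 2.797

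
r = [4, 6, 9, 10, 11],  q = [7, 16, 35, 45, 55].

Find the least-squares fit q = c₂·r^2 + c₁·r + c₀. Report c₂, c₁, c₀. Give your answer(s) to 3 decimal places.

The normal equations are: 32754·c₂ + 3340·c₁ + 354·c₀ = 14678;  3340·c₂ + 354·c₁ + 40·c₀ = 1494;  354·c₂ + 40·c₁ + 5·c₀ = 158.
Solving the 3×3 system (Gaussian elimination) gives c₂ = 213/389, c₁ = -551/389, c₀ = 1620/389.

c₂ = 0.548, c₁ = -1.416, c₀ = 4.165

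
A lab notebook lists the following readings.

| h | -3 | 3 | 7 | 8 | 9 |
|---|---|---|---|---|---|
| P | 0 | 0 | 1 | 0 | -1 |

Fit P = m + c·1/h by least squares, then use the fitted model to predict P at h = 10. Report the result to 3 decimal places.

AᵀA·[m, c]ᵀ = AᵀP reads: 5·m + (191/504)·c = 0;  (191/504)·m + (68737/254016)·c = 2/63.
Δ = 5·(68737/254016) − (191/504)² = 76801/63504.
m = (0·(68737/254016) − (191/504)·(2/63))/(76801/63504) = -764/76801; c = (5·(2/63) − (191/504)·0)/(76801/63504) = 10080/76801.
At h = 10: P̂ = (-764/76801)·(1) + (10080/76801)·(1/10) = 244/76801.

P̂ = 0.003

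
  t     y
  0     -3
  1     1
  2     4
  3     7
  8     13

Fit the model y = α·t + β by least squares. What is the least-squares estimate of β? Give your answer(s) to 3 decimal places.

β = -0.825

The normal equations are: 78·α + 14·β = 134;  14·α + 5·β = 22.
(Σt·t = 78, Σt = 14, Σ1 = 5, Σt·y = 134, Σy = 22.)
det = 78·5 − 14² = 194.
α = (134·5 − 14·22)/194 = 181/97; β = (78·22 − 14·134)/194 = -80/97.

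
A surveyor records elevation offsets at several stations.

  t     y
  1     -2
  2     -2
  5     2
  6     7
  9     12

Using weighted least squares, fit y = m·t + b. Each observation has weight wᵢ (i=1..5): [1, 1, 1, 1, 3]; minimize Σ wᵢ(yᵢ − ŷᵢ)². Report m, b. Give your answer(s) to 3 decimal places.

The normal system XᵀWX·[m, b]ᵀ = XᵀWy is [[309, 41]; [41, 7]]·[m, b]ᵀ = [370, 41]ᵀ.
Determinant 309·7 − 41² = 482.
m = (370·7 − 41·41)/482 = 909/482; b = (309·41 − 41·370)/482 = -2501/482.

m = 1.886, b = -5.189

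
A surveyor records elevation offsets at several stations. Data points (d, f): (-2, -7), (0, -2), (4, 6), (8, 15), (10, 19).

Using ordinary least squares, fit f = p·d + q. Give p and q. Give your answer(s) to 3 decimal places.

Normal-equation sums: Σd·d = 184, Σd = 20, Σ1 = 5.
And Σd·f = 348, Σf = 31.
XᵀX·[p, q]ᵀ = Xᵀf becomes [[184, 20]; [20, 5]]·[p, q]ᵀ = [348, 31]ᵀ.
Eliminating q: 5·(row 1) − 20·(row 2) gives 520·p = 5·348 − 20·31 = 1120, so p = 28/13.
Then q = (31 − 20·(28/13))/5 = -157/65.

p = 2.154, q = -2.415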